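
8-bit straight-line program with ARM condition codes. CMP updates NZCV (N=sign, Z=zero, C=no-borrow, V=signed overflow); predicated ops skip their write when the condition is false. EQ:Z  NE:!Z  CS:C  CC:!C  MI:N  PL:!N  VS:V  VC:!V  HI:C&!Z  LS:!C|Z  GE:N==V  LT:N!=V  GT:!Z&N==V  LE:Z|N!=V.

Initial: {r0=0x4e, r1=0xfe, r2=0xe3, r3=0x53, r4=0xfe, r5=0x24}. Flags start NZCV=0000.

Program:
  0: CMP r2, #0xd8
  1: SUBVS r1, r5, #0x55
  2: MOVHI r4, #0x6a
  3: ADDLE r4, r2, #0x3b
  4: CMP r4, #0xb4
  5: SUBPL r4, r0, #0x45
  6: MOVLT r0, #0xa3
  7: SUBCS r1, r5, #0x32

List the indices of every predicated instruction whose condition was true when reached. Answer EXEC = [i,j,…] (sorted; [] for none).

EXEC = [2]

0: ✓ CMP  NZCV=0010
1: · SUBVS
2: ✓ MOVHI  r4←0x6a
3: · ADDLE
4: ✓ CMP  NZCV=1001
5: · SUBPL
6: · MOVLT
7: · SUBCS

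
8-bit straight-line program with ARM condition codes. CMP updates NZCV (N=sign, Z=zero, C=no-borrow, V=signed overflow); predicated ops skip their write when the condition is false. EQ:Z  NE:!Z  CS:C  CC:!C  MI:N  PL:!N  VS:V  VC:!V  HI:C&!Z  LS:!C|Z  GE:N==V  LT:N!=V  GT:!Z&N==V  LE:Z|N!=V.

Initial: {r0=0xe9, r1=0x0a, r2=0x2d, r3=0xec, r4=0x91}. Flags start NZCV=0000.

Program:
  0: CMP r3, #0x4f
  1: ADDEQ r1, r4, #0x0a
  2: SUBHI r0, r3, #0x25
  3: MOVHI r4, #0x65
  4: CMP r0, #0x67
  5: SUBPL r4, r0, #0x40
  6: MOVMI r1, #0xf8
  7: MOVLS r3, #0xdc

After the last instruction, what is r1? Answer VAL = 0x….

VAL = 0x0a

0: ✓ CMP  NZCV=1010
1: · ADDEQ
2: ✓ SUBHI  r0←0xc7
3: ✓ MOVHI  r4←0x65
4: ✓ CMP  NZCV=0011
5: ✓ SUBPL  r4←0x87
6: · MOVMI
7: · MOVLS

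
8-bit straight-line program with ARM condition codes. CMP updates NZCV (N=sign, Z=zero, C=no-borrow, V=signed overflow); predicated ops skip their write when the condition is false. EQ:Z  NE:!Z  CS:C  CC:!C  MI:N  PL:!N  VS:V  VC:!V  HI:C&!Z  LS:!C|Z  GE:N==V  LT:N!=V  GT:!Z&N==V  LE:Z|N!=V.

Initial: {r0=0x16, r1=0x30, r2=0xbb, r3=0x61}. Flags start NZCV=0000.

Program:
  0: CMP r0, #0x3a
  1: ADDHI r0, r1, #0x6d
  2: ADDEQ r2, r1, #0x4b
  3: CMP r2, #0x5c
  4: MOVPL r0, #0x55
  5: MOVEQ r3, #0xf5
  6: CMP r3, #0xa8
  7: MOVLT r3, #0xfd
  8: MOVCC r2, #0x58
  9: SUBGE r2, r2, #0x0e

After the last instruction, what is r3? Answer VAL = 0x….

VAL = 0x61

0: ✓ CMP  NZCV=1000
1: · ADDHI
2: · ADDEQ
3: ✓ CMP  NZCV=0011
4: ✓ MOVPL  r0←0x55
5: · MOVEQ
6: ✓ CMP  NZCV=1001
7: · MOVLT
8: ✓ MOVCC  r2←0x58
9: ✓ SUBGE  r2←0x4a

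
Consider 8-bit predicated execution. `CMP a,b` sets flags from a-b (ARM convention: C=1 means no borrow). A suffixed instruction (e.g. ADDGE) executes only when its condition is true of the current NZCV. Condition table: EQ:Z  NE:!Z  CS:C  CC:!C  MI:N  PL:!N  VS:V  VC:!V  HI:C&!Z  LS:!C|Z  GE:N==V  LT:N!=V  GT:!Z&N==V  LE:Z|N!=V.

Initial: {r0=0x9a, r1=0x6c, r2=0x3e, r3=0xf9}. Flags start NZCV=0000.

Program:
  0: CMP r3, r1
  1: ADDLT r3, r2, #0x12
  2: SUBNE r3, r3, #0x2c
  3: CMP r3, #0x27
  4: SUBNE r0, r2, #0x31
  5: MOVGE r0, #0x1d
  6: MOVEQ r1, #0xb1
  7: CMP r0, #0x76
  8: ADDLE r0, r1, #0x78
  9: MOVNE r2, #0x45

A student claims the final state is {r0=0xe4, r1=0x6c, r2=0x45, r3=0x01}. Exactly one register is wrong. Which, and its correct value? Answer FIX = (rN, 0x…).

0: ✓ CMP  NZCV=1010
1: ✓ ADDLT  r3←0x50
2: ✓ SUBNE  r3←0x24
3: ✓ CMP  NZCV=1000
4: ✓ SUBNE  r0←0x0d
5: · MOVGE
6: · MOVEQ
7: ✓ CMP  NZCV=1000
8: ✓ ADDLE  r0←0xe4
9: ✓ MOVNE  r2←0x45

FIX = (r3, 0x24)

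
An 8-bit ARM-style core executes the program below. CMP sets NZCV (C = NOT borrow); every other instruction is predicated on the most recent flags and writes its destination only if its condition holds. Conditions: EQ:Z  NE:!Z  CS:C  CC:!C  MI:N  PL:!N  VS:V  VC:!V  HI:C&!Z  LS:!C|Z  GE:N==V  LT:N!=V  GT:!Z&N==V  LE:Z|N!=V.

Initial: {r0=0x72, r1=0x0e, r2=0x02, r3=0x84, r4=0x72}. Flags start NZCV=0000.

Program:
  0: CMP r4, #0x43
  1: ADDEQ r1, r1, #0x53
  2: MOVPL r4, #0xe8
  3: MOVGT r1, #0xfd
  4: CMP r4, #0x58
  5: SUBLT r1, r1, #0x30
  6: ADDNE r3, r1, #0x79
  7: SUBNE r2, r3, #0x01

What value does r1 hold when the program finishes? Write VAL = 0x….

[0] flags=0010 → (cmp)
[1] flags=0010 EQ?F → skip
[2] flags=0010 PL?T → r4=0xe8
[3] flags=0010 GT?T → r1=0xfd
[4] flags=1010 → (cmp)
[5] flags=1010 LT?T → r1=0xcd
[6] flags=1010 NE?T → r3=0x46
[7] flags=1010 NE?T → r2=0x45

VAL = 0xcd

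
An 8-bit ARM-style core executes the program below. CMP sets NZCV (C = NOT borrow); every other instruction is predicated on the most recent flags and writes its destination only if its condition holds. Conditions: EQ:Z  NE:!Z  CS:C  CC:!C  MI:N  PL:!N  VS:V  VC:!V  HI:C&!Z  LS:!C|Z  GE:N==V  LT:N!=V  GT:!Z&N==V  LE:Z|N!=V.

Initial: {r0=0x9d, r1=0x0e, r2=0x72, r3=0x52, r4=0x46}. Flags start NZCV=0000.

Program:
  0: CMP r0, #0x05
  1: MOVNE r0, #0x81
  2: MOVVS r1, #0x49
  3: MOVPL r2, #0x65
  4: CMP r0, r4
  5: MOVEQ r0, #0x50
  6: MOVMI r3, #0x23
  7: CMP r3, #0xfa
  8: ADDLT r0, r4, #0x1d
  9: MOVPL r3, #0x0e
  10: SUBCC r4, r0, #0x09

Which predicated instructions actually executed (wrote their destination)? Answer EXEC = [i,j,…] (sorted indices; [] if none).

EXEC = [1,9,10]

0: ✓ CMP  NZCV=1010
1: ✓ MOVNE  r0←0x81
2: · MOVVS
3: · MOVPL
4: ✓ CMP  NZCV=0011
5: · MOVEQ
6: · MOVMI
7: ✓ CMP  NZCV=0000
8: · ADDLT
9: ✓ MOVPL  r3←0x0e
10: ✓ SUBCC  r4←0x78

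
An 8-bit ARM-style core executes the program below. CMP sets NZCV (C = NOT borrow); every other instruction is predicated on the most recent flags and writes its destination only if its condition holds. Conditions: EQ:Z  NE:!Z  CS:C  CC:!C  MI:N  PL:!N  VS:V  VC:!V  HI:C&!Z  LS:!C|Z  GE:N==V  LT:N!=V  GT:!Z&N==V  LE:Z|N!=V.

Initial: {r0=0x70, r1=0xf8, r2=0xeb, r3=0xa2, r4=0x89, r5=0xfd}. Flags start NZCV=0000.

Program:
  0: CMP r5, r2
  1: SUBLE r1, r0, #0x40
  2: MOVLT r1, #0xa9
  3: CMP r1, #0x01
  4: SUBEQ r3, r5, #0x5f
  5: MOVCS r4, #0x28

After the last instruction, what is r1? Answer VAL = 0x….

[0] flags=0010 → (cmp)
[1] flags=0010 LE?F → skip
[2] flags=0010 LT?F → skip
[3] flags=1010 → (cmp)
[4] flags=1010 EQ?F → skip
[5] flags=1010 CS?T → r4=0x28

VAL = 0xf8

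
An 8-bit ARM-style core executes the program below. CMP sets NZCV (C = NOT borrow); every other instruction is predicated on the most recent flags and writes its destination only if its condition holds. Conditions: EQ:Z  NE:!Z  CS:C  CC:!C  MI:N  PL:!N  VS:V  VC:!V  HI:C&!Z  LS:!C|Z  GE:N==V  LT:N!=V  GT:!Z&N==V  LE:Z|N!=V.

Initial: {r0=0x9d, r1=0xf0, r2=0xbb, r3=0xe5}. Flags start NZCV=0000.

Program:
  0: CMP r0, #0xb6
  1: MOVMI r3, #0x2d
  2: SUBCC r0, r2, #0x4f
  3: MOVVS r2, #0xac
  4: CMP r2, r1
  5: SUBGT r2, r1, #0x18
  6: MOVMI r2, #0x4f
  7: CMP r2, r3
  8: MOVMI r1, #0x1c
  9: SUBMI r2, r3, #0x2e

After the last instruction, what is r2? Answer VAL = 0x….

[0] flags=1000 → (cmp)
[1] flags=1000 MI?T → r3=0x2d
[2] flags=1000 CC?T → r0=0x6c
[3] flags=1000 VS?F → skip
[4] flags=1000 → (cmp)
[5] flags=1000 GT?F → skip
[6] flags=1000 MI?T → r2=0x4f
[7] flags=0010 → (cmp)
[8] flags=0010 MI?F → skip
[9] flags=0010 MI?F → skip

VAL = 0x4f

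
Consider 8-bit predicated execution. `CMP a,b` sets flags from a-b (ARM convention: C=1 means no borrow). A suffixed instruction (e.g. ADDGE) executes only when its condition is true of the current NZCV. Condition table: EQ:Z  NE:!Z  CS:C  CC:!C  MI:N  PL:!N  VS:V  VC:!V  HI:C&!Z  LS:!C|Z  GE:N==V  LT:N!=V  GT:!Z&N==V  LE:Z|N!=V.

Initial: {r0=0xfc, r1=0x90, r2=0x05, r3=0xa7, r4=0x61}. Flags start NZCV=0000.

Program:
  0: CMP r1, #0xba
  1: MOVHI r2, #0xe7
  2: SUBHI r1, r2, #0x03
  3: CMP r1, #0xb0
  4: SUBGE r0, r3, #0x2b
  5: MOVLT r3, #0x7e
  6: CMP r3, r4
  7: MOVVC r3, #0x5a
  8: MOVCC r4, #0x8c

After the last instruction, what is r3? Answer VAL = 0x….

VAL = 0x5a

0: ✓ CMP  NZCV=1000
1: · MOVHI
2: · SUBHI
3: ✓ CMP  NZCV=1000
4: · SUBGE
5: ✓ MOVLT  r3←0x7e
6: ✓ CMP  NZCV=0010
7: ✓ MOVVC  r3←0x5a
8: · MOVCC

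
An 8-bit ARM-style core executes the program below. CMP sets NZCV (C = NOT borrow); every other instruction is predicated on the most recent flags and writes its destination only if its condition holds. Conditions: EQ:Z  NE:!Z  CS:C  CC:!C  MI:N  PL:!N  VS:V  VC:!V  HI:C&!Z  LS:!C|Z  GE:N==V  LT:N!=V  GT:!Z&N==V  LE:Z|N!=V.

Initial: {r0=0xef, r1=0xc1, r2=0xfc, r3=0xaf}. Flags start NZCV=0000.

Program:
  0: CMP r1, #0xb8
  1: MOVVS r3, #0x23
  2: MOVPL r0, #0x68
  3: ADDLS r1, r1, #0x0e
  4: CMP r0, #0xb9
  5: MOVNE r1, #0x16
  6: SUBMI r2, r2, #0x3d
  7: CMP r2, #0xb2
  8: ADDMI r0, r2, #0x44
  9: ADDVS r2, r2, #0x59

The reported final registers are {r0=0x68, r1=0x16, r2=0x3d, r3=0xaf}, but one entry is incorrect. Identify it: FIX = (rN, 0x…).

FIX = (r2, 0xbf)

0: ✓ CMP  NZCV=0010
1: · MOVVS
2: ✓ MOVPL  r0←0x68
3: · ADDLS
4: ✓ CMP  NZCV=1001
5: ✓ MOVNE  r1←0x16
6: ✓ SUBMI  r2←0xbf
7: ✓ CMP  NZCV=0010
8: · ADDMI
9: · ADDVS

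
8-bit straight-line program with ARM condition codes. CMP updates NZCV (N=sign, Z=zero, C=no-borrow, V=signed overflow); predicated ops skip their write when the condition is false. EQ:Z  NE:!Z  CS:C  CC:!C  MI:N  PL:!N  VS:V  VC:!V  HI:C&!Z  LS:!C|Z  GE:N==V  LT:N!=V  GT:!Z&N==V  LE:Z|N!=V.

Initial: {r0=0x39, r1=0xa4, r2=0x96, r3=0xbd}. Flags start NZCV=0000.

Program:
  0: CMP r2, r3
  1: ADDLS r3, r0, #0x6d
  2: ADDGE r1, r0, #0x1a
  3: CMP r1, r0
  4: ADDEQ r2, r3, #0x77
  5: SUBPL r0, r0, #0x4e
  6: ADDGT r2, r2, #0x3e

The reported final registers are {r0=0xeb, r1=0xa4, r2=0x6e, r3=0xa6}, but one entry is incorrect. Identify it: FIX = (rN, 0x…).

0: ✓ CMP  NZCV=1000
1: ✓ ADDLS  r3←0xa6
2: · ADDGE
3: ✓ CMP  NZCV=0011
4: · ADDEQ
5: ✓ SUBPL  r0←0xeb
6: · ADDGT

FIX = (r2, 0x96)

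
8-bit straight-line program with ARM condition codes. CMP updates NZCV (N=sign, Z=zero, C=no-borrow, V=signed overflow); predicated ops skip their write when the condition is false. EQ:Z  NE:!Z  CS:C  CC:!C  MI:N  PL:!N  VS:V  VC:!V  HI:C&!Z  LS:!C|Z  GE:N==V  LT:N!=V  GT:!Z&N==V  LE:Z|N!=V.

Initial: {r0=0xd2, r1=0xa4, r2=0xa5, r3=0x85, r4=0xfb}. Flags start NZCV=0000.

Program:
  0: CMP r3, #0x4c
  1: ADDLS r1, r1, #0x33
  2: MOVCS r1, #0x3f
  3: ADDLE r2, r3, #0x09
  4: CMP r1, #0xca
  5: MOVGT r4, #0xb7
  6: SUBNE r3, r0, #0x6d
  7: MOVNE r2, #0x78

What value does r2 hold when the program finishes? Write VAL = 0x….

VAL = 0x78

0: ✓ CMP  NZCV=0011
1: · ADDLS
2: ✓ MOVCS  r1←0x3f
3: ✓ ADDLE  r2←0x8e
4: ✓ CMP  NZCV=0000
5: ✓ MOVGT  r4←0xb7
6: ✓ SUBNE  r3←0x65
7: ✓ MOVNE  r2←0x78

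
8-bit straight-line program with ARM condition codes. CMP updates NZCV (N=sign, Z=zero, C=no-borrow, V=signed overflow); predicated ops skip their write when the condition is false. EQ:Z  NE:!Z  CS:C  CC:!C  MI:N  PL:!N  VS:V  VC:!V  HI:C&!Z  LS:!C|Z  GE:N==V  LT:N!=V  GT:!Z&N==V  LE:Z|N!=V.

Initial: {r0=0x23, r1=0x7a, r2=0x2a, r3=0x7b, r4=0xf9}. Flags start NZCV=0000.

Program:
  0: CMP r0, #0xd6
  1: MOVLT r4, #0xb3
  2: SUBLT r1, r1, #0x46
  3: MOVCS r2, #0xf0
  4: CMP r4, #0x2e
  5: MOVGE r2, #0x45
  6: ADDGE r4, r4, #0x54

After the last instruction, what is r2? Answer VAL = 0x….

0: ✓ CMP  NZCV=0000
1: · MOVLT
2: · SUBLT
3: · MOVCS
4: ✓ CMP  NZCV=1010
5: · MOVGE
6: · ADDGE

VAL = 0x2a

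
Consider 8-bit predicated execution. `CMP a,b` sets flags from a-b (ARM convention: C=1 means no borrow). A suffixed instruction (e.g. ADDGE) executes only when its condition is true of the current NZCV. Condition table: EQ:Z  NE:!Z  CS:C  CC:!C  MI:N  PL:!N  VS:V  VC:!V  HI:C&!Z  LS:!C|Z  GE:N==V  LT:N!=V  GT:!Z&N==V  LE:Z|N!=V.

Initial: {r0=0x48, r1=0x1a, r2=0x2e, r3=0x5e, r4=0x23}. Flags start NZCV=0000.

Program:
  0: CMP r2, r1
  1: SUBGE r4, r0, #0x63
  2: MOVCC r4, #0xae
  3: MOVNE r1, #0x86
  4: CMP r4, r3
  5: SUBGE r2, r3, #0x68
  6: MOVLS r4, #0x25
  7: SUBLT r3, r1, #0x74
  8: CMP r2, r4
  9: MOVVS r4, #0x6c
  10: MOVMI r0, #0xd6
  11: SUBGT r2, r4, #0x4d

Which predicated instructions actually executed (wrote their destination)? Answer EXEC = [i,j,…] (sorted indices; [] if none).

EXEC = [1,3,7,11]

0: ✓ CMP  NZCV=0010
1: ✓ SUBGE  r4←0xe5
2: · MOVCC
3: ✓ MOVNE  r1←0x86
4: ✓ CMP  NZCV=1010
5: · SUBGE
6: · MOVLS
7: ✓ SUBLT  r3←0x12
8: ✓ CMP  NZCV=0000
9: · MOVVS
10: · MOVMI
11: ✓ SUBGT  r2←0x98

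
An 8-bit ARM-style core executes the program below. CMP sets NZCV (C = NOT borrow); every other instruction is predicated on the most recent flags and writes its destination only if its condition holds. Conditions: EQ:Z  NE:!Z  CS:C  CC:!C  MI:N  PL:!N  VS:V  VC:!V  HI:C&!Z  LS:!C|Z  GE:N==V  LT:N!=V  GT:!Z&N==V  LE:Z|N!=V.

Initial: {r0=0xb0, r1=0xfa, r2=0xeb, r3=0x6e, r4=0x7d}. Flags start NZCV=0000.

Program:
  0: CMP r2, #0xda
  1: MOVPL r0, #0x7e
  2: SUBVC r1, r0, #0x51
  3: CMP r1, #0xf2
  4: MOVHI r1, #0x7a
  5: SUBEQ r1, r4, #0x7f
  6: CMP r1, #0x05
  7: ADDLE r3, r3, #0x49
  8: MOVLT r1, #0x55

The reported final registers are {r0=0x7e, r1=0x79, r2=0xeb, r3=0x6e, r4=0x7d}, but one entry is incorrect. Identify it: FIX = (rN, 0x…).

FIX = (r1, 0x2d)

0: ✓ CMP  NZCV=0010
1: ✓ MOVPL  r0←0x7e
2: ✓ SUBVC  r1←0x2d
3: ✓ CMP  NZCV=0000
4: · MOVHI
5: · SUBEQ
6: ✓ CMP  NZCV=0010
7: · ADDLE
8: · MOVLT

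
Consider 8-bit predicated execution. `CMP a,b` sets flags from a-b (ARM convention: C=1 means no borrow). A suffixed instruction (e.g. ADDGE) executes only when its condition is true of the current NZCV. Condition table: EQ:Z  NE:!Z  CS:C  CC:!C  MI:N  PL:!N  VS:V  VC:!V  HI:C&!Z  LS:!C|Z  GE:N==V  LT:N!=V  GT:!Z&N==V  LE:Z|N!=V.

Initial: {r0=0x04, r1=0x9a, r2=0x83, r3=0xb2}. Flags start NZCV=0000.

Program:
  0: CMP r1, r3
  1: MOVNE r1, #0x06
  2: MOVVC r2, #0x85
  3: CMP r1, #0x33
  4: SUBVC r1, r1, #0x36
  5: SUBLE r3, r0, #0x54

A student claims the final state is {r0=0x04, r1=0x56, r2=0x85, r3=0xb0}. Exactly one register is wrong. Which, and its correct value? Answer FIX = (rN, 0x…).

FIX = (r1, 0xd0)

0: ✓ CMP  NZCV=1000
1: ✓ MOVNE  r1←0x06
2: ✓ MOVVC  r2←0x85
3: ✓ CMP  NZCV=1000
4: ✓ SUBVC  r1←0xd0
5: ✓ SUBLE  r3←0xb0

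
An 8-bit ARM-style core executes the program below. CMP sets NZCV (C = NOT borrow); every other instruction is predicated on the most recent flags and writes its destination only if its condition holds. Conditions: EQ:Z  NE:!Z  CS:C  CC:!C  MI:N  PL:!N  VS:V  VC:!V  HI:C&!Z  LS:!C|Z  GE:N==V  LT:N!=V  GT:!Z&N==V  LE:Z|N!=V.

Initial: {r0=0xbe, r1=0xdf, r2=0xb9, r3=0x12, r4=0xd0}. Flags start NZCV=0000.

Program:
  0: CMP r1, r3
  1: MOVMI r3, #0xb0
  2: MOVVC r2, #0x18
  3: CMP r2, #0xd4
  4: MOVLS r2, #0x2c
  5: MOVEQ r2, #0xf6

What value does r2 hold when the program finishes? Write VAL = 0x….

0: ✓ CMP  NZCV=1010
1: ✓ MOVMI  r3←0xb0
2: ✓ MOVVC  r2←0x18
3: ✓ CMP  NZCV=0000
4: ✓ MOVLS  r2←0x2c
5: · MOVEQ

VAL = 0x2c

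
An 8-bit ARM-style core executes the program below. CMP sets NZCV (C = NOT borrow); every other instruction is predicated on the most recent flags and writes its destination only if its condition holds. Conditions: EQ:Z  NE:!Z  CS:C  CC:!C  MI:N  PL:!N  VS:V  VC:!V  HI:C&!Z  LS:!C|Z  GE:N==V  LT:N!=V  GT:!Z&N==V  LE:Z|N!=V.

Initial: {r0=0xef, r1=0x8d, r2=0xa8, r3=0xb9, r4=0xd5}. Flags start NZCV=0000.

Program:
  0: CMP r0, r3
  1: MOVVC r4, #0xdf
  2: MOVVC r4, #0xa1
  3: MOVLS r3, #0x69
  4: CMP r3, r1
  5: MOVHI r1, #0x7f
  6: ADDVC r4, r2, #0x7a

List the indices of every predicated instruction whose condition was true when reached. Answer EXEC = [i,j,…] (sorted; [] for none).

0: ✓ CMP  NZCV=0010
1: ✓ MOVVC  r4←0xdf
2: ✓ MOVVC  r4←0xa1
3: · MOVLS
4: ✓ CMP  NZCV=0010
5: ✓ MOVHI  r1←0x7f
6: ✓ ADDVC  r4←0x22

EXEC = [1,2,5,6]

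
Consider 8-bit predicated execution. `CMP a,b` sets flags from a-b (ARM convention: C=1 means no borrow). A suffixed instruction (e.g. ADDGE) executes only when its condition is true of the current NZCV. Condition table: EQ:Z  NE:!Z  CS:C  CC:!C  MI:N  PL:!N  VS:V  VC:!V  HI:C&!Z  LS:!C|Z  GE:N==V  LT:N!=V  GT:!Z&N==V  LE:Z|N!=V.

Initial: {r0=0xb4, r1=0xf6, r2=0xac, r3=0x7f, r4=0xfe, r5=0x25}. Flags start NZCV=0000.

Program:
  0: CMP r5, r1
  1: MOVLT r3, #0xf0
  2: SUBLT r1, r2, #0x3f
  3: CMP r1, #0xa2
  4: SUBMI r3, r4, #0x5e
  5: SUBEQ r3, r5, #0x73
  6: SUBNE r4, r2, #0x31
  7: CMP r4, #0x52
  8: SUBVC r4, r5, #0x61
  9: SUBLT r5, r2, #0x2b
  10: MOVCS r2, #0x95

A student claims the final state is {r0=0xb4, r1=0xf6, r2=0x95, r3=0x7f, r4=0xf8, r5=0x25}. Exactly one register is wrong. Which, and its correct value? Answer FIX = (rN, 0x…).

0: ✓ CMP  NZCV=0000
1: · MOVLT
2: · SUBLT
3: ✓ CMP  NZCV=0010
4: · SUBMI
5: · SUBEQ
6: ✓ SUBNE  r4←0x7b
7: ✓ CMP  NZCV=0010
8: ✓ SUBVC  r4←0xc4
9: · SUBLT
10: ✓ MOVCS  r2←0x95

FIX = (r4, 0xc4)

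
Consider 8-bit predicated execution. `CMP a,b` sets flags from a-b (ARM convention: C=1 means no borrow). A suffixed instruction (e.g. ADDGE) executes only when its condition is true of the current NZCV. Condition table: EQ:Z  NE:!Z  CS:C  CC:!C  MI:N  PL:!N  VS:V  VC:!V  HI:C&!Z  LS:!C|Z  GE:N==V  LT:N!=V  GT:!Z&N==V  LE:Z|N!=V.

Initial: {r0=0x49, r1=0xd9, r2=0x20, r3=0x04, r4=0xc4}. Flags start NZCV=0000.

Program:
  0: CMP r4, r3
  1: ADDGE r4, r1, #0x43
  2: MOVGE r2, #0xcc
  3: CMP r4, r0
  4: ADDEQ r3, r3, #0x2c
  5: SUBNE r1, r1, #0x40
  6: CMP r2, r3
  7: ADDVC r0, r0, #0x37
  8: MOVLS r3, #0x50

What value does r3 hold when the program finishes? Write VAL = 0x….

VAL = 0x04

0: ✓ CMP  NZCV=1010
1: · ADDGE
2: · MOVGE
3: ✓ CMP  NZCV=0011
4: · ADDEQ
5: ✓ SUBNE  r1←0x99
6: ✓ CMP  NZCV=0010
7: ✓ ADDVC  r0←0x80
8: · MOVLS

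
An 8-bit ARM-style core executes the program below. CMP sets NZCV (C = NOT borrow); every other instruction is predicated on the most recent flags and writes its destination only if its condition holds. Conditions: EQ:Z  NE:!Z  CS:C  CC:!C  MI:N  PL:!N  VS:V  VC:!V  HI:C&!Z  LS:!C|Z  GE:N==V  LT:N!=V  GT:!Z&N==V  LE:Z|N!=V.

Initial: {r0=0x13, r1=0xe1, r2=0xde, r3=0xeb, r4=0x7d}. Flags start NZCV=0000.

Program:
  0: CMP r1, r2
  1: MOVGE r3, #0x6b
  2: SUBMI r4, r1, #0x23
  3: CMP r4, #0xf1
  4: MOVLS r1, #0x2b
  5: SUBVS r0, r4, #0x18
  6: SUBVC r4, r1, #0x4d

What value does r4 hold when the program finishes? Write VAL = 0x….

0: ✓ CMP  NZCV=0010
1: ✓ MOVGE  r3←0x6b
2: · SUBMI
3: ✓ CMP  NZCV=1001
4: ✓ MOVLS  r1←0x2b
5: ✓ SUBVS  r0←0x65
6: · SUBVC

VAL = 0x7d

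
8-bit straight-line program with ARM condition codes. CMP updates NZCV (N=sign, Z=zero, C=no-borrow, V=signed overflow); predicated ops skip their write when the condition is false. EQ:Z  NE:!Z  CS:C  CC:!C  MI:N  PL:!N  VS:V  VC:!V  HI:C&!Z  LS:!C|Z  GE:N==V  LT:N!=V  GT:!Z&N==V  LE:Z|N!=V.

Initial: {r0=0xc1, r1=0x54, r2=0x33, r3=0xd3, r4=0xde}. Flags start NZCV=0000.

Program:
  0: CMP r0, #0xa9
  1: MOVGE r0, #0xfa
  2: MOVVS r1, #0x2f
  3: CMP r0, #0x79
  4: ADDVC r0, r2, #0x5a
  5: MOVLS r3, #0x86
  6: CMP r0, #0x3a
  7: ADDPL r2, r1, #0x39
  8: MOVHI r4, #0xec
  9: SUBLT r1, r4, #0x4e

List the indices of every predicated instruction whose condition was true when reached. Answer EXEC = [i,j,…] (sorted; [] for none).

0: ✓ CMP  NZCV=0010
1: ✓ MOVGE  r0←0xfa
2: · MOVVS
3: ✓ CMP  NZCV=1010
4: ✓ ADDVC  r0←0x8d
5: · MOVLS
6: ✓ CMP  NZCV=0011
7: ✓ ADDPL  r2←0x8d
8: ✓ MOVHI  r4←0xec
9: ✓ SUBLT  r1←0x9e

EXEC = [1,4,7,8,9]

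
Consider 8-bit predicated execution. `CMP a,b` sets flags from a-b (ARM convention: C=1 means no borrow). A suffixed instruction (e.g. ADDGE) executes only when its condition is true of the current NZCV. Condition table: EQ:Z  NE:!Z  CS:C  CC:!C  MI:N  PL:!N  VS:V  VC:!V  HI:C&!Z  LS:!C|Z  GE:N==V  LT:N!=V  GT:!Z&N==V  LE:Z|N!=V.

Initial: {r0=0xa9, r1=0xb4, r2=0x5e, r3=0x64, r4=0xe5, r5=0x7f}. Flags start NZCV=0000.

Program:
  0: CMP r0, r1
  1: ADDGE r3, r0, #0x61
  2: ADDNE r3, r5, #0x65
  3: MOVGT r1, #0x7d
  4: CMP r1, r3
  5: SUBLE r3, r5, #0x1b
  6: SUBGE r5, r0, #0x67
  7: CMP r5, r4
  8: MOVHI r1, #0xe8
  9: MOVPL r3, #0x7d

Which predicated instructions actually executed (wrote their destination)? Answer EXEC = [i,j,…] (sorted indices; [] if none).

EXEC = [2,5]

[0] flags=1000 → (cmp)
[1] flags=1000 GE?F → skip
[2] flags=1000 NE?T → r3=0xe4
[3] flags=1000 GT?F → skip
[4] flags=1000 → (cmp)
[5] flags=1000 LE?T → r3=0x64
[6] flags=1000 GE?F → skip
[7] flags=1001 → (cmp)
[8] flags=1001 HI?F → skip
[9] flags=1001 PL?F → skip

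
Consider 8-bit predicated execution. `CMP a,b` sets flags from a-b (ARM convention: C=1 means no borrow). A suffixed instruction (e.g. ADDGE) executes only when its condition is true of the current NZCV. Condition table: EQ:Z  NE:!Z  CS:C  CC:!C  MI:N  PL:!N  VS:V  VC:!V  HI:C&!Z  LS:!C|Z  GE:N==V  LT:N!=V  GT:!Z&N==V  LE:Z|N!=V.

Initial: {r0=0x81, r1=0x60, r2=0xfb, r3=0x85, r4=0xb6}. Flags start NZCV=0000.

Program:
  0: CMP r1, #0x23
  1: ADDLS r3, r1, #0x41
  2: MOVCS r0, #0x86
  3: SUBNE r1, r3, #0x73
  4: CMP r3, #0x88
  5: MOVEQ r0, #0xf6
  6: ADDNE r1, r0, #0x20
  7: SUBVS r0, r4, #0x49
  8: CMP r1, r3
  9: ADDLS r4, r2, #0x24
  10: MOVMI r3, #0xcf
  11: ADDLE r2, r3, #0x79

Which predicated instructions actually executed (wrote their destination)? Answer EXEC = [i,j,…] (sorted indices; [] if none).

EXEC = [2,3,6]

[0] flags=0010 → (cmp)
[1] flags=0010 LS?F → skip
[2] flags=0010 CS?T → r0=0x86
[3] flags=0010 NE?T → r1=0x12
[4] flags=1000 → (cmp)
[5] flags=1000 EQ?F → skip
[6] flags=1000 NE?T → r1=0xa6
[7] flags=1000 VS?F → skip
[8] flags=0010 → (cmp)
[9] flags=0010 LS?F → skip
[10] flags=0010 MI?F → skip
[11] flags=0010 LE?F → skip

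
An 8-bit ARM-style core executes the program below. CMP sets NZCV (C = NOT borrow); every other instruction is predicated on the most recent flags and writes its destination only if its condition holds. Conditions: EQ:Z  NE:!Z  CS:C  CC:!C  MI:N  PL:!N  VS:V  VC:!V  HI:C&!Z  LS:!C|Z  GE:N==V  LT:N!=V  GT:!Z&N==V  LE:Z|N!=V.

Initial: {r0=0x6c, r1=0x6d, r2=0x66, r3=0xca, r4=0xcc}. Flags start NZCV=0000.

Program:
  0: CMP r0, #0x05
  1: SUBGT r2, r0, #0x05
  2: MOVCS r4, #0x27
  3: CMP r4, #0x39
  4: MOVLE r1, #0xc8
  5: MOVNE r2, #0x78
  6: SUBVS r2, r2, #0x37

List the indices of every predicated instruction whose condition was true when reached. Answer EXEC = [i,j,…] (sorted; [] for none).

0: ✓ CMP  NZCV=0010
1: ✓ SUBGT  r2←0x67
2: ✓ MOVCS  r4←0x27
3: ✓ CMP  NZCV=1000
4: ✓ MOVLE  r1←0xc8
5: ✓ MOVNE  r2←0x78
6: · SUBVS

EXEC = [1,2,4,5]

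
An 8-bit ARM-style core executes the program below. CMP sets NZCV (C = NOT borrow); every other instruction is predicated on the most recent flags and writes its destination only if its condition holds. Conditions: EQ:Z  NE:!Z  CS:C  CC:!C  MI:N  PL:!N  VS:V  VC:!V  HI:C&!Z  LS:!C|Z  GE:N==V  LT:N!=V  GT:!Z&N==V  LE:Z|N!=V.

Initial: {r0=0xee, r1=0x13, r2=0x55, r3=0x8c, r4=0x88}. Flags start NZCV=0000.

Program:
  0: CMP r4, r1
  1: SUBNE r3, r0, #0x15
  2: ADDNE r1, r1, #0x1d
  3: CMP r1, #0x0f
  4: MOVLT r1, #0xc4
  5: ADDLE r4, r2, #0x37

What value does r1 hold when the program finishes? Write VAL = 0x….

VAL = 0x30

0: ✓ CMP  NZCV=0011
1: ✓ SUBNE  r3←0xd9
2: ✓ ADDNE  r1←0x30
3: ✓ CMP  NZCV=0010
4: · MOVLT
5: · ADDLE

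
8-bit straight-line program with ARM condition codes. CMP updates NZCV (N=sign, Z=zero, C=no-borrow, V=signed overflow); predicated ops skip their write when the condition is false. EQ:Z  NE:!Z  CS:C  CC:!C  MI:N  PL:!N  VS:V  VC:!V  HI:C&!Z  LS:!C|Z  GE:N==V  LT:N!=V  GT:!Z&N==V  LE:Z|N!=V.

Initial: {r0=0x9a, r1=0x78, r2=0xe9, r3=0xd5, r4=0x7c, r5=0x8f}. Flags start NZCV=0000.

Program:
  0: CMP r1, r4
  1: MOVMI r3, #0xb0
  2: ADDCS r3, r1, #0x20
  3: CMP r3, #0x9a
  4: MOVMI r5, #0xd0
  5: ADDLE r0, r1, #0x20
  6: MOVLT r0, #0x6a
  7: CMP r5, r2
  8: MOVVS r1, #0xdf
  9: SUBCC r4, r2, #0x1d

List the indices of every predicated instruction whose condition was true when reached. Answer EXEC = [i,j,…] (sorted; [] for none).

EXEC = [1,9]

0: ✓ CMP  NZCV=1000
1: ✓ MOVMI  r3←0xb0
2: · ADDCS
3: ✓ CMP  NZCV=0010
4: · MOVMI
5: · ADDLE
6: · MOVLT
7: ✓ CMP  NZCV=1000
8: · MOVVS
9: ✓ SUBCC  r4←0xcc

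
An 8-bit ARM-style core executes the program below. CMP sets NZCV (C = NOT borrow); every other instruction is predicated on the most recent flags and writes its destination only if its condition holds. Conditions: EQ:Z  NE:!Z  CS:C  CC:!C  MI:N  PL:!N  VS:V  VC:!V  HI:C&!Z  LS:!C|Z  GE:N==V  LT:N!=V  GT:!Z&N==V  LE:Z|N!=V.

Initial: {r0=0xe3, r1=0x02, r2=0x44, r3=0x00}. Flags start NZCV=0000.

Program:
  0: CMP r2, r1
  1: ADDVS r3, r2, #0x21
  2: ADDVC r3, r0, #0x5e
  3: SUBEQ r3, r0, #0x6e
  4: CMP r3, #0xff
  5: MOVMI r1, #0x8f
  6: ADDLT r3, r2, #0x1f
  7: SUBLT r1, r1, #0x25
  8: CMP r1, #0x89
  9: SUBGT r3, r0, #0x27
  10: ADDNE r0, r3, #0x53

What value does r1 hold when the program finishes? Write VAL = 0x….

VAL = 0x02

[0] flags=0010 → (cmp)
[1] flags=0010 VS?F → skip
[2] flags=0010 VC?T → r3=0x41
[3] flags=0010 EQ?F → skip
[4] flags=0000 → (cmp)
[5] flags=0000 MI?F → skip
[6] flags=0000 LT?F → skip
[7] flags=0000 LT?F → skip
[8] flags=0000 → (cmp)
[9] flags=0000 GT?T → r3=0xbc
[10] flags=0000 NE?T → r0=0x0f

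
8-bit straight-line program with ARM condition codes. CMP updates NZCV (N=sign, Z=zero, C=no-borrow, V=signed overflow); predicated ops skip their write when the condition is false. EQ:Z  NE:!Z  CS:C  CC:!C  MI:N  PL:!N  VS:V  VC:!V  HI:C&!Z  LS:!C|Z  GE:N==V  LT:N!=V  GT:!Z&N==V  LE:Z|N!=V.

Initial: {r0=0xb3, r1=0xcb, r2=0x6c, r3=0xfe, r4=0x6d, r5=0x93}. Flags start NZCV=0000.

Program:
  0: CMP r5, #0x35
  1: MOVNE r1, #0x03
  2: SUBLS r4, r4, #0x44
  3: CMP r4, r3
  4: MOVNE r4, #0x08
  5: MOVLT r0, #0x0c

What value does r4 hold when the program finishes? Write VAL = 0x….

0: ✓ CMP  NZCV=0011
1: ✓ MOVNE  r1←0x03
2: · SUBLS
3: ✓ CMP  NZCV=0000
4: ✓ MOVNE  r4←0x08
5: · MOVLT

VAL = 0x08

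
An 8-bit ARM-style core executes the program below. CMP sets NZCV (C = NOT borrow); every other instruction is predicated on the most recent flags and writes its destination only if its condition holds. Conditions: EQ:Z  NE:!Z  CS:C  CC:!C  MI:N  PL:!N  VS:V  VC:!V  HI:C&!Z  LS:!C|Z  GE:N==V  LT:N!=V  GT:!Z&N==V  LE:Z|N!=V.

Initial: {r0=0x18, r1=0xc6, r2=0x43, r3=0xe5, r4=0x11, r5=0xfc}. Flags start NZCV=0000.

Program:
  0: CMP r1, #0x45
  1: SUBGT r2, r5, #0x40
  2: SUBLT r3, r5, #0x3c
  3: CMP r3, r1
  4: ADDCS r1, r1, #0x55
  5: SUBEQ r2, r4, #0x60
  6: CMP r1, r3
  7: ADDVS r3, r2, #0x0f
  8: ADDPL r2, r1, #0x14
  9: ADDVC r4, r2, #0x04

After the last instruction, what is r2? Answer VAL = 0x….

VAL = 0xda

0: ✓ CMP  NZCV=1010
1: · SUBGT
2: ✓ SUBLT  r3←0xc0
3: ✓ CMP  NZCV=1000
4: · ADDCS
5: · SUBEQ
6: ✓ CMP  NZCV=0010
7: · ADDVS
8: ✓ ADDPL  r2←0xda
9: ✓ ADDVC  r4←0xde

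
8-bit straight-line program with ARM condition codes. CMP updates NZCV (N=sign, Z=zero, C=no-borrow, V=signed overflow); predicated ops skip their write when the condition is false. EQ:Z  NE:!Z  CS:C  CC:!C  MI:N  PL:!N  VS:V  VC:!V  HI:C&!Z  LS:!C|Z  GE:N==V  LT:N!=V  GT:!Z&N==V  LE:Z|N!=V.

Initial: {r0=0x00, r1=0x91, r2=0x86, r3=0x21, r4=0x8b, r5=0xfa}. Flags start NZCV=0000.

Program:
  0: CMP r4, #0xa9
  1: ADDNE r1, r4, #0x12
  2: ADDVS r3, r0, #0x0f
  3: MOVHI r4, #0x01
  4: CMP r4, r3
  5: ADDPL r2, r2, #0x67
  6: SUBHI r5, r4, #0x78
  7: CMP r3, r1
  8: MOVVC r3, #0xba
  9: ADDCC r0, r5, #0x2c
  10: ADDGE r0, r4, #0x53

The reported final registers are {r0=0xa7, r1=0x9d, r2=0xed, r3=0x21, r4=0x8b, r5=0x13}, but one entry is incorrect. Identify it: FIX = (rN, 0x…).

FIX = (r0, 0xde)

[0] flags=1000 → (cmp)
[1] flags=1000 NE?T → r1=0x9d
[2] flags=1000 VS?F → skip
[3] flags=1000 HI?F → skip
[4] flags=0011 → (cmp)
[5] flags=0011 PL?T → r2=0xed
[6] flags=0011 HI?T → r5=0x13
[7] flags=1001 → (cmp)
[8] flags=1001 VC?F → skip
[9] flags=1001 CC?T → r0=0x3f
[10] flags=1001 GE?T → r0=0xde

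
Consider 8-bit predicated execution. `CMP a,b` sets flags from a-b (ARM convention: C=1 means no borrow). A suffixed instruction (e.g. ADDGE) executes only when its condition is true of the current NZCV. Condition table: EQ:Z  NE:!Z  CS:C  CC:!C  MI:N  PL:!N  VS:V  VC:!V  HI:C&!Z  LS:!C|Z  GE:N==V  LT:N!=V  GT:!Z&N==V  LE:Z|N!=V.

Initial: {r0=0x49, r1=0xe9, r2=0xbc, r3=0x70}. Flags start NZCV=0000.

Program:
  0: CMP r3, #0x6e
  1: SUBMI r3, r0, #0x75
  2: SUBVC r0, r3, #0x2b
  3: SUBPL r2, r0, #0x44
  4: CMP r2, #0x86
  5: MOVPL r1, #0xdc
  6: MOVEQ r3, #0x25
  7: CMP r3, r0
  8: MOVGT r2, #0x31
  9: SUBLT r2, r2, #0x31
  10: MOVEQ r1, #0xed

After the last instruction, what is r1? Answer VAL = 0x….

VAL = 0xdc

[0] flags=0010 → (cmp)
[1] flags=0010 MI?F → skip
[2] flags=0010 VC?T → r0=0x45
[3] flags=0010 PL?T → r2=0x01
[4] flags=0000 → (cmp)
[5] flags=0000 PL?T → r1=0xdc
[6] flags=0000 EQ?F → skip
[7] flags=0010 → (cmp)
[8] flags=0010 GT?T → r2=0x31
[9] flags=0010 LT?F → skip
[10] flags=0010 EQ?F → skip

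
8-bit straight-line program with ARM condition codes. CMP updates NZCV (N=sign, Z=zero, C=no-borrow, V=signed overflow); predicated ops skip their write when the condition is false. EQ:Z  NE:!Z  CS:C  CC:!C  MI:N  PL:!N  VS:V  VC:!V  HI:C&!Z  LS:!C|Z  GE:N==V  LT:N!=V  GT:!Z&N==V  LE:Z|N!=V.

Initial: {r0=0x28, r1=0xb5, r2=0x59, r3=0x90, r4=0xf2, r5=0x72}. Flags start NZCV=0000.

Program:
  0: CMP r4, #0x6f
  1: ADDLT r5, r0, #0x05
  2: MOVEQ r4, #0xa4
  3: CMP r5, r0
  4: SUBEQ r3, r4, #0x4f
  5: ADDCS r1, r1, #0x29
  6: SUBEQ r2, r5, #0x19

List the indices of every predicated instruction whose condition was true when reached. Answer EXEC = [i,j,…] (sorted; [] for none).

0: ✓ CMP  NZCV=1010
1: ✓ ADDLT  r5←0x2d
2: · MOVEQ
3: ✓ CMP  NZCV=0010
4: · SUBEQ
5: ✓ ADDCS  r1←0xde
6: · SUBEQ

EXEC = [1,5]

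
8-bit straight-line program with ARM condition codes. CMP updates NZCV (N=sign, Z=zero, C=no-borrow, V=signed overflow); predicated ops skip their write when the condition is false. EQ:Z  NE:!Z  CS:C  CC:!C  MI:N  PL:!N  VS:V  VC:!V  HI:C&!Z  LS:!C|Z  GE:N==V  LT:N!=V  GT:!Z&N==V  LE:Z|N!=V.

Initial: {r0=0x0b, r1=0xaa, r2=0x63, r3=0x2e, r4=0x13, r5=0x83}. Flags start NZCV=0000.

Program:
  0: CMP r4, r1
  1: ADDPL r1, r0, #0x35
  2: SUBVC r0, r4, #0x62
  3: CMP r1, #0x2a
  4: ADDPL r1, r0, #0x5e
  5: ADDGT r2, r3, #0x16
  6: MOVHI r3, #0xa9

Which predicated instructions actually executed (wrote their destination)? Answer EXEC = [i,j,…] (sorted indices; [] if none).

EXEC = [1,2,4,5,6]

0: ✓ CMP  NZCV=0000
1: ✓ ADDPL  r1←0x40
2: ✓ SUBVC  r0←0xb1
3: ✓ CMP  NZCV=0010
4: ✓ ADDPL  r1←0x0f
5: ✓ ADDGT  r2←0x44
6: ✓ MOVHI  r3←0xa9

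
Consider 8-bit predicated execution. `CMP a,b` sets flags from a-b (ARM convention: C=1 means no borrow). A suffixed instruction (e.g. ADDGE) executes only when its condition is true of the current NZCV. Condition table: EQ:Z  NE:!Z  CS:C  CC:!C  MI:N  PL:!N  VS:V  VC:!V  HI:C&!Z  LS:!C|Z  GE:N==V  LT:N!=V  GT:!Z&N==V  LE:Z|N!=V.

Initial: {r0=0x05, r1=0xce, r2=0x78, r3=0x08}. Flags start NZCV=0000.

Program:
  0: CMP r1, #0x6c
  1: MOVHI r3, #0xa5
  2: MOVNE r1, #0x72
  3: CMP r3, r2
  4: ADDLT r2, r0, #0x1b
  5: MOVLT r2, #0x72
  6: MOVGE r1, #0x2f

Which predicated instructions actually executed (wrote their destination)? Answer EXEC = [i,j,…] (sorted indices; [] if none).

EXEC = [1,2,4,5]

0: ✓ CMP  NZCV=0011
1: ✓ MOVHI  r3←0xa5
2: ✓ MOVNE  r1←0x72
3: ✓ CMP  NZCV=0011
4: ✓ ADDLT  r2←0x20
5: ✓ MOVLT  r2←0x72
6: · MOVGE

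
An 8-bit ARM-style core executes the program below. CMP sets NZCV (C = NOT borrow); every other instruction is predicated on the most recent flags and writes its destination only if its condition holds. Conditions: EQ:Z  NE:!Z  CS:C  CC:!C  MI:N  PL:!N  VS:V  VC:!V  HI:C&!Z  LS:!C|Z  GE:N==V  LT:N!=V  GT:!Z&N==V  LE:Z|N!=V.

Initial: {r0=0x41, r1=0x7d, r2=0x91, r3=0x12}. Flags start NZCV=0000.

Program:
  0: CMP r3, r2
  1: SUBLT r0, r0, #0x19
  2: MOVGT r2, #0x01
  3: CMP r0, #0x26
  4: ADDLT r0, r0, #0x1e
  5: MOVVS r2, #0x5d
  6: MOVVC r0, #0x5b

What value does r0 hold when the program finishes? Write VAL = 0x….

0: ✓ CMP  NZCV=1001
1: · SUBLT
2: ✓ MOVGT  r2←0x01
3: ✓ CMP  NZCV=0010
4: · ADDLT
5: · MOVVS
6: ✓ MOVVC  r0←0x5b

VAL = 0x5b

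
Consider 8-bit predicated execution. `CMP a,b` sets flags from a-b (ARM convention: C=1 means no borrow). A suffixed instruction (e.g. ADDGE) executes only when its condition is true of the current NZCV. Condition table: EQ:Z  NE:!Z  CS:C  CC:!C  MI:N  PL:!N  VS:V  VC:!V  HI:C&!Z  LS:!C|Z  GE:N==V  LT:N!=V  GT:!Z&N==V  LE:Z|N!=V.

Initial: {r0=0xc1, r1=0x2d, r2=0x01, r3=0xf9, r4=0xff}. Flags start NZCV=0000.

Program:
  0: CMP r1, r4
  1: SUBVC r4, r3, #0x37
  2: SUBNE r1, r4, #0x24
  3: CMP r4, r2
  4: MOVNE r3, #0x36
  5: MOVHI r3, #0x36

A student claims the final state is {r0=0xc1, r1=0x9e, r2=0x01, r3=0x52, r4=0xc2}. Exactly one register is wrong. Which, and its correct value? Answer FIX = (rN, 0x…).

0: ✓ CMP  NZCV=0000
1: ✓ SUBVC  r4←0xc2
2: ✓ SUBNE  r1←0x9e
3: ✓ CMP  NZCV=1010
4: ✓ MOVNE  r3←0x36
5: ✓ MOVHI  r3←0x36

FIX = (r3, 0x36)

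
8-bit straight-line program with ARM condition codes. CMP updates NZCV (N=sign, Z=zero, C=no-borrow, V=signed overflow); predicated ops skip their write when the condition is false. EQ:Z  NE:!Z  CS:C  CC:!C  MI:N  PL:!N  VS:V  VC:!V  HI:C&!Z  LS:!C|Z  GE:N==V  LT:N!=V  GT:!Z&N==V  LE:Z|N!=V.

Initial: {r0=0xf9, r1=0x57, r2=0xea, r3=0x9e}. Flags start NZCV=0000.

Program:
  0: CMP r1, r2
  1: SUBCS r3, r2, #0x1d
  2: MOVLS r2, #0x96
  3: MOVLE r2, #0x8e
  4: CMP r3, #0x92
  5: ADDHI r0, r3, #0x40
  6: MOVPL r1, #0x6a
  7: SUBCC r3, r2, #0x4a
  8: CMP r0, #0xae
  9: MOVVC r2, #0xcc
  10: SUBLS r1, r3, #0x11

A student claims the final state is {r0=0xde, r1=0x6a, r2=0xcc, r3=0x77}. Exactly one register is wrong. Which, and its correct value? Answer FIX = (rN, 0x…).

FIX = (r3, 0x9e)

[0] flags=0000 → (cmp)
[1] flags=0000 CS?F → skip
[2] flags=0000 LS?T → r2=0x96
[3] flags=0000 LE?F → skip
[4] flags=0010 → (cmp)
[5] flags=0010 HI?T → r0=0xde
[6] flags=0010 PL?T → r1=0x6a
[7] flags=0010 CC?F → skip
[8] flags=0010 → (cmp)
[9] flags=0010 VC?T → r2=0xcc
[10] flags=0010 LS?F → skip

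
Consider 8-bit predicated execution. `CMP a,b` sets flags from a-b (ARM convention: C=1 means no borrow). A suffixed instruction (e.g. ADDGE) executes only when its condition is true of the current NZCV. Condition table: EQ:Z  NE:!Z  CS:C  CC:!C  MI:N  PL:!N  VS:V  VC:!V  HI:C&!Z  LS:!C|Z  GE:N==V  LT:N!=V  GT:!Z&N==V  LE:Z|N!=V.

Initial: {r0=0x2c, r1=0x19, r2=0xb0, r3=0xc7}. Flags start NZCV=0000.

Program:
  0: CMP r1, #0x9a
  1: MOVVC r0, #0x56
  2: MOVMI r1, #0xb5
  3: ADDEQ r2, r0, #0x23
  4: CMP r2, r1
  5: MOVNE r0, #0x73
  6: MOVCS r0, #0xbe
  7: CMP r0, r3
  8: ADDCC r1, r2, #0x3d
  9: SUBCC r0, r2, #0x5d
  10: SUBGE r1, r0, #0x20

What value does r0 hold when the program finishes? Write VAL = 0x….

VAL = 0x53

[0] flags=0000 → (cmp)
[1] flags=0000 VC?T → r0=0x56
[2] flags=0000 MI?F → skip
[3] flags=0000 EQ?F → skip
[4] flags=1010 → (cmp)
[5] flags=1010 NE?T → r0=0x73
[6] flags=1010 CS?T → r0=0xbe
[7] flags=1000 → (cmp)
[8] flags=1000 CC?T → r1=0xed
[9] flags=1000 CC?T → r0=0x53
[10] flags=1000 GE?F → skip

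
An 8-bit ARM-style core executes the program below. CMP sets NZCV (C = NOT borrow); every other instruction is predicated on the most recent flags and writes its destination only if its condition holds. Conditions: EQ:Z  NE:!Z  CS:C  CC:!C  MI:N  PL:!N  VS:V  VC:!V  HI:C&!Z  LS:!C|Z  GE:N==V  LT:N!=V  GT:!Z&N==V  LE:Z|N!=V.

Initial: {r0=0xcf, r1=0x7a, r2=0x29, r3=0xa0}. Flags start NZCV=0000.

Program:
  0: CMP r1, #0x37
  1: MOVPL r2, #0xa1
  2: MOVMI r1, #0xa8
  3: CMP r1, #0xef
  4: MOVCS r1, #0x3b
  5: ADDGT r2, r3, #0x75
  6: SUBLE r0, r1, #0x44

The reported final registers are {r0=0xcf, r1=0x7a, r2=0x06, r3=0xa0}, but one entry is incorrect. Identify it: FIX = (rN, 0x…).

0: ✓ CMP  NZCV=0010
1: ✓ MOVPL  r2←0xa1
2: · MOVMI
3: ✓ CMP  NZCV=1001
4: · MOVCS
5: ✓ ADDGT  r2←0x15
6: · SUBLE

FIX = (r2, 0x15)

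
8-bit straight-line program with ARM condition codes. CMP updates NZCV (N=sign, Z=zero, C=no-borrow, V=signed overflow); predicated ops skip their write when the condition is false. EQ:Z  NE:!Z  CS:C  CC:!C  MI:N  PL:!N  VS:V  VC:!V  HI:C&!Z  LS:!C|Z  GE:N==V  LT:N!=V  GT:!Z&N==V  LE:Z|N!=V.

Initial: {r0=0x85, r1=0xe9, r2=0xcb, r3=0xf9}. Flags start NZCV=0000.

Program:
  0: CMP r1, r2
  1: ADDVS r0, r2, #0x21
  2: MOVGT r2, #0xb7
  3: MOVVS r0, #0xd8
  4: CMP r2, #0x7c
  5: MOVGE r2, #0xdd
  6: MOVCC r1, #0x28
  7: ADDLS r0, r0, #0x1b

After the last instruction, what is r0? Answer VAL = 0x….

0: ✓ CMP  NZCV=0010
1: · ADDVS
2: ✓ MOVGT  r2←0xb7
3: · MOVVS
4: ✓ CMP  NZCV=0011
5: · MOVGE
6: · MOVCC
7: · ADDLS

VAL = 0x85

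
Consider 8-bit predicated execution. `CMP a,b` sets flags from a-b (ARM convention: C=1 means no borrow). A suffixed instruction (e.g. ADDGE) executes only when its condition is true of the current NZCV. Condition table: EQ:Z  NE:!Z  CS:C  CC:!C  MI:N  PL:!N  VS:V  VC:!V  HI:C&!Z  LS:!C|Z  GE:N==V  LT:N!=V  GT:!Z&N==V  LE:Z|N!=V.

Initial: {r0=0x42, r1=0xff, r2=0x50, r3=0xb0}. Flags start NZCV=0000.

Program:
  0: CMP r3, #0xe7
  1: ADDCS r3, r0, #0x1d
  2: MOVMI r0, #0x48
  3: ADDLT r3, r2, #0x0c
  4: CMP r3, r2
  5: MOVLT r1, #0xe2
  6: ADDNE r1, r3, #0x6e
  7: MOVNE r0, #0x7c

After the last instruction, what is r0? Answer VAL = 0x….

[0] flags=1000 → (cmp)
[1] flags=1000 CS?F → skip
[2] flags=1000 MI?T → r0=0x48
[3] flags=1000 LT?T → r3=0x5c
[4] flags=0010 → (cmp)
[5] flags=0010 LT?F → skip
[6] flags=0010 NE?T → r1=0xca
[7] flags=0010 NE?T → r0=0x7c

VAL = 0x7c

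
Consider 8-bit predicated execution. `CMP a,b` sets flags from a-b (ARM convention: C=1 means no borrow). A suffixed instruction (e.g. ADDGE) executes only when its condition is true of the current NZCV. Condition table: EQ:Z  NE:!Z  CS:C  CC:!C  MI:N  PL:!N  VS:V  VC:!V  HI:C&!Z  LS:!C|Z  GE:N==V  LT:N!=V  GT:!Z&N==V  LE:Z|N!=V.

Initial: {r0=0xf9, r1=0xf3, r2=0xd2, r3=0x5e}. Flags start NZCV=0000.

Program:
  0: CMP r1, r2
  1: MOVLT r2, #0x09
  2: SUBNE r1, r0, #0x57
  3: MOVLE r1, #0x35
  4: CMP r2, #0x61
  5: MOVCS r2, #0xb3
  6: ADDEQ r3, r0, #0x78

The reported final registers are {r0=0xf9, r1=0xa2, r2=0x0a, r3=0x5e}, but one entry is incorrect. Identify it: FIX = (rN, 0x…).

0: ✓ CMP  NZCV=0010
1: · MOVLT
2: ✓ SUBNE  r1←0xa2
3: · MOVLE
4: ✓ CMP  NZCV=0011
5: ✓ MOVCS  r2←0xb3
6: · ADDEQ

FIX = (r2, 0xb3)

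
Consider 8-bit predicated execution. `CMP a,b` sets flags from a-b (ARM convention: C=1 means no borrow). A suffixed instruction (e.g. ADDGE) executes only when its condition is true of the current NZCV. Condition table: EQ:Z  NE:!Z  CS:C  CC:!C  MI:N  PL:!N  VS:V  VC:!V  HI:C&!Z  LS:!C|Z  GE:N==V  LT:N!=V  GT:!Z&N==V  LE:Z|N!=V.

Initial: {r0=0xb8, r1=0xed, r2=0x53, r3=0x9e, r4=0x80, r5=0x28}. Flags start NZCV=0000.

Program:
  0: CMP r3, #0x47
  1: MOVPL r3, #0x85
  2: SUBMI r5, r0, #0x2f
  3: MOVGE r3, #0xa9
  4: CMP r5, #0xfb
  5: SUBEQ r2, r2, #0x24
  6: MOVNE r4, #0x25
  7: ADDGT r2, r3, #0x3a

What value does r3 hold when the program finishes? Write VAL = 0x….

0: ✓ CMP  NZCV=0011
1: ✓ MOVPL  r3←0x85
2: · SUBMI
3: · MOVGE
4: ✓ CMP  NZCV=0000
5: · SUBEQ
6: ✓ MOVNE  r4←0x25
7: ✓ ADDGT  r2←0xbf

VAL = 0x85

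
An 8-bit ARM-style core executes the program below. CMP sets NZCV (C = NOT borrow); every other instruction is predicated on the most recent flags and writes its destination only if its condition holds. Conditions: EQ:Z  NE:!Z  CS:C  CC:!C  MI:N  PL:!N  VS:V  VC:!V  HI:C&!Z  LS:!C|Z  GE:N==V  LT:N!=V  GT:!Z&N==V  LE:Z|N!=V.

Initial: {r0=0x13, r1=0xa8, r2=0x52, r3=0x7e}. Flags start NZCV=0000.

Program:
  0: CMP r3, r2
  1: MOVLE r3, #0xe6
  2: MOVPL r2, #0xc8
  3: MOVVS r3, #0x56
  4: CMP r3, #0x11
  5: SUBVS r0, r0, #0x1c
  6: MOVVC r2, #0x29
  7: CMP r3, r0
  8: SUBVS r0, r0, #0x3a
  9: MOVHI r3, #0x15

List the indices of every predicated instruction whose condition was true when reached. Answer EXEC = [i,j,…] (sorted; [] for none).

0: ✓ CMP  NZCV=0010
1: · MOVLE
2: ✓ MOVPL  r2←0xc8
3: · MOVVS
4: ✓ CMP  NZCV=0010
5: · SUBVS
6: ✓ MOVVC  r2←0x29
7: ✓ CMP  NZCV=0010
8: · SUBVS
9: ✓ MOVHI  r3←0x15

EXEC = [2,6,9]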